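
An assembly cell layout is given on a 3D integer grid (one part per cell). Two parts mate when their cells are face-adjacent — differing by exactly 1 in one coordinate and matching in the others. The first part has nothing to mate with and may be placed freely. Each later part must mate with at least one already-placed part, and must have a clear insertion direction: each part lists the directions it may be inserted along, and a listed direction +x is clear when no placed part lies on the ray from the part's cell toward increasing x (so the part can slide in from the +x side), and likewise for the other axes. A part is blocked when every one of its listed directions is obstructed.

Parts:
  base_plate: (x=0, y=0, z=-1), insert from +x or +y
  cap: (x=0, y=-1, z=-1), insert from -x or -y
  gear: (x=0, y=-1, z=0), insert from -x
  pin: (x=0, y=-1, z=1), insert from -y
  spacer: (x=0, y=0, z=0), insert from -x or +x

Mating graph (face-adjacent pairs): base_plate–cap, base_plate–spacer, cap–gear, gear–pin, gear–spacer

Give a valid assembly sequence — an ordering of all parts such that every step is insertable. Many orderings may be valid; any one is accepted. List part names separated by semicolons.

1. base_plate@(0, 0, -1) [+x clear] — {base_plate}
2. cap@(0, -1, -1) [-x clear] — {base_plate, cap}
3. gear@(0, -1, 0) [-x clear] — {base_plate, cap, gear}
4. pin@(0, -1, 1) [-y clear] — {base_plate, cap, gear, pin}
5. spacer@(0, 0, 0) [-x clear] — {base_plate, cap, gear, pin, spacer}

base_plate; cap; gear; pin; spacer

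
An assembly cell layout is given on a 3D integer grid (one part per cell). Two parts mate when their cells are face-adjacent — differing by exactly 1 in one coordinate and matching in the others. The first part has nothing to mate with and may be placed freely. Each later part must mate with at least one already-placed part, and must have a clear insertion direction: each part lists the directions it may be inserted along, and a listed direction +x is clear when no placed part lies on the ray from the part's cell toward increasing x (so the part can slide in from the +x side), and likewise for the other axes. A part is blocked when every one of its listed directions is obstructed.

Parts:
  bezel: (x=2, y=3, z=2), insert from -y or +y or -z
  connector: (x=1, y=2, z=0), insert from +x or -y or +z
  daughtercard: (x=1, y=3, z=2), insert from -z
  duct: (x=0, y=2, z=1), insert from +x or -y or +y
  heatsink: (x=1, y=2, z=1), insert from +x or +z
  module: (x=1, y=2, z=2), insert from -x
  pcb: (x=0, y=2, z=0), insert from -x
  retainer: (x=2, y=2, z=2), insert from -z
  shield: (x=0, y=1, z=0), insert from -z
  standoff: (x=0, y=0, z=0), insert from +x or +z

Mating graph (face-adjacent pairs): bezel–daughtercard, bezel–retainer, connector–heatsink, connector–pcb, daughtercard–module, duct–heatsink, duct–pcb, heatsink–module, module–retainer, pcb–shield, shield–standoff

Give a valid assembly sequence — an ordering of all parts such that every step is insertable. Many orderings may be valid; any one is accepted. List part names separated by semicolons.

heatsink; connector; module; daughtercard; retainer; bezel; pcb; shield; standoff; duct

1. heatsink@(1, 2, 1) [+x clear] — {heatsink}
2. connector@(1, 2, 0) [+x clear] — {connector, heatsink}
3. module@(1, 2, 2) [-x clear] — {connector, heatsink, module}
4. daughtercard@(1, 3, 2) [-z clear] — {connector, daughtercard, heatsink, module}
5. retainer@(2, 2, 2) [-z clear] — {connector, daughtercard, heatsink, module, retainer}
6. bezel@(2, 3, 2) [+y clear] — {bezel, connector, daughtercard, heatsink, module, retainer}
7. pcb@(0, 2, 0) [-x clear] — {bezel, connector, daughtercard, heatsink, module, pcb, retainer}
8. shield@(0, 1, 0) [-z clear] — {bezel, connector, daughtercard, heatsink, module, pcb, retainer, shield}
9. standoff@(0, 0, 0) [+x clear] — {bezel, connector, daughtercard, heatsink, module, pcb, retainer, shield, standoff}
10. duct@(0, 2, 1) [-y clear] — {bezel, connector, daughtercard, duct, heatsink, module, pcb, retainer, shield, standoff}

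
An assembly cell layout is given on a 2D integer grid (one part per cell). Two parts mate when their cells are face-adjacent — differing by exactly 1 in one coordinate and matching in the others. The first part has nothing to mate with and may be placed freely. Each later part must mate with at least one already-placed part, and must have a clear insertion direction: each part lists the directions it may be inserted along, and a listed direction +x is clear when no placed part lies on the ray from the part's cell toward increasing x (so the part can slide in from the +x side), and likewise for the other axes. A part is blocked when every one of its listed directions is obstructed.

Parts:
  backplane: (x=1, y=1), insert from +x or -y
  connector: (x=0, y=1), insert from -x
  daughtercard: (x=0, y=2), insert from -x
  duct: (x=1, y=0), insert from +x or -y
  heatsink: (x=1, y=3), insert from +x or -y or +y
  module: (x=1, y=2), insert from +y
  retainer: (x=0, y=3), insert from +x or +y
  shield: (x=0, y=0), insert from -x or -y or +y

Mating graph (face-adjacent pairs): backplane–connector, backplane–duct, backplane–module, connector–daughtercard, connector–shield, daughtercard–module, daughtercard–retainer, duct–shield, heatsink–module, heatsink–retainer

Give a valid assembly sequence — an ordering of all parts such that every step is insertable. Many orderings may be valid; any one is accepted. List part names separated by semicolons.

1. connector@(0, 1) [-x clear] — {connector}
2. backplane@(1, 1) [+x clear] — {backplane, connector}
3. shield@(0, 0) [-x clear] — {backplane, connector, shield}
4. module@(1, 2) [+y clear] — {backplane, connector, module, shield}
5. heatsink@(1, 3) [+x clear] — {backplane, connector, heatsink, module, shield}
6. duct@(1, 0) [+x clear] — {backplane, connector, duct, heatsink, module, shield}
7. daughtercard@(0, 2) [-x clear] — {backplane, connector, daughtercard, duct, heatsink, module, shield}
8. retainer@(0, 3) [+y clear] — {backplane, connector, daughtercard, duct, heatsink, module, retainer, shield}

connector; backplane; shield; module; heatsink; duct; daughtercard; retainer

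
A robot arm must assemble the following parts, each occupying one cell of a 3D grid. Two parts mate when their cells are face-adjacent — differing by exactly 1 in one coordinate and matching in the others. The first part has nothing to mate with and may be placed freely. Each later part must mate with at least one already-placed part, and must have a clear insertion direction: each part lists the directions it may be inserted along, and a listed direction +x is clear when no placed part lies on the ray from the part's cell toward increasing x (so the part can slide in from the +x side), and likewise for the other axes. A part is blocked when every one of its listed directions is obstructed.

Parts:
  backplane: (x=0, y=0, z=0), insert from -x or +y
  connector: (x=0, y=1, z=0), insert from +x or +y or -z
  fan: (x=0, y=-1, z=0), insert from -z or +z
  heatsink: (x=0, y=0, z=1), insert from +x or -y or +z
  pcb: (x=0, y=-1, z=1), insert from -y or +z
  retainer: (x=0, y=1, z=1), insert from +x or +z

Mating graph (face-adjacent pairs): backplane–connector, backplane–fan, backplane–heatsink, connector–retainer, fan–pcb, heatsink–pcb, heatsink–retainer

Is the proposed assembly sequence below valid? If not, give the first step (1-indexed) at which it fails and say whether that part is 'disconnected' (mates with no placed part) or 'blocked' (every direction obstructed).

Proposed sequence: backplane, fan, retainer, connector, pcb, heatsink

Invalid at step 3 (disconnected)

1. backplane@(0, 0, 0) [-x clear] — {backplane}
2. fan@(0, -1, 0) [-z clear] — {backplane, fan}
3. retainer@(0, 1, 1) — no placed neighbour ⇒ disconnected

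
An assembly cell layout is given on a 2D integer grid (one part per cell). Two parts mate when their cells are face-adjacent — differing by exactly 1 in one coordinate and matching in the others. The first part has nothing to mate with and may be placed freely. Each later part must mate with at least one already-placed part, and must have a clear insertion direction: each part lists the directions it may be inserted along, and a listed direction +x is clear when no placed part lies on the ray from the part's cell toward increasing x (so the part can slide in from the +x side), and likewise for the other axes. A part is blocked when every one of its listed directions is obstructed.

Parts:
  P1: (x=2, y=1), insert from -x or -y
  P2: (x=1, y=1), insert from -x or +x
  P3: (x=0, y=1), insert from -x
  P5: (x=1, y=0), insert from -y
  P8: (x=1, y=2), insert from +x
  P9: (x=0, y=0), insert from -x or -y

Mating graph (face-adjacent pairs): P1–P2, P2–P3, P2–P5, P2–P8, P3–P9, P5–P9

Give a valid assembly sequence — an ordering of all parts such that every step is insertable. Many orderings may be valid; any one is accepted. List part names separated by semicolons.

P2; P1; P5; P9; P8; P3

1. P2@(1, 1) [-x clear] — {P2}
2. P1@(2, 1) [-y clear] — {P1, P2}
3. P5@(1, 0) [-y clear] — {P1, P2, P5}
4. P9@(0, 0) [-x clear] — {P1, P2, P5, P9}
5. P8@(1, 2) [+x clear] — {P1, P2, P5, P8, P9}
6. P3@(0, 1) [-x clear] — {P1, P2, P3, P5, P8, P9}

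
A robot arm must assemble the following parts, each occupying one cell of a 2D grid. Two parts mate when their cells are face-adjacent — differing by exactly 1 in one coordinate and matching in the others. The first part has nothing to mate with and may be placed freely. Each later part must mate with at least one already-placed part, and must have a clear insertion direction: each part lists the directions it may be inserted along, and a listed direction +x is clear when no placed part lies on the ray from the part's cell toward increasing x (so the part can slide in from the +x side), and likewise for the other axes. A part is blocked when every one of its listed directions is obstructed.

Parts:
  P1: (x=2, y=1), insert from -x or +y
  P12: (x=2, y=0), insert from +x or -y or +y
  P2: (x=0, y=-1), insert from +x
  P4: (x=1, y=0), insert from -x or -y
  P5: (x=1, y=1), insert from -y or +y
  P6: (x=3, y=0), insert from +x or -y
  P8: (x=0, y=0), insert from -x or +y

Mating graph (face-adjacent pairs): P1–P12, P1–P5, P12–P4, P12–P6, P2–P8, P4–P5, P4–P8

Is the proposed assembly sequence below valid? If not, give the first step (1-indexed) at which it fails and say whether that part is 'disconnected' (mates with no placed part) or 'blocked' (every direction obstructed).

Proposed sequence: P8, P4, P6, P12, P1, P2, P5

Invalid at step 3 (disconnected)

1. P8@(0, 0) [-x clear] — {P8}
2. P4@(1, 0) [-y clear] — {P4, P8}
3. P6@(3, 0) — no placed neighbour ⇒ disconnected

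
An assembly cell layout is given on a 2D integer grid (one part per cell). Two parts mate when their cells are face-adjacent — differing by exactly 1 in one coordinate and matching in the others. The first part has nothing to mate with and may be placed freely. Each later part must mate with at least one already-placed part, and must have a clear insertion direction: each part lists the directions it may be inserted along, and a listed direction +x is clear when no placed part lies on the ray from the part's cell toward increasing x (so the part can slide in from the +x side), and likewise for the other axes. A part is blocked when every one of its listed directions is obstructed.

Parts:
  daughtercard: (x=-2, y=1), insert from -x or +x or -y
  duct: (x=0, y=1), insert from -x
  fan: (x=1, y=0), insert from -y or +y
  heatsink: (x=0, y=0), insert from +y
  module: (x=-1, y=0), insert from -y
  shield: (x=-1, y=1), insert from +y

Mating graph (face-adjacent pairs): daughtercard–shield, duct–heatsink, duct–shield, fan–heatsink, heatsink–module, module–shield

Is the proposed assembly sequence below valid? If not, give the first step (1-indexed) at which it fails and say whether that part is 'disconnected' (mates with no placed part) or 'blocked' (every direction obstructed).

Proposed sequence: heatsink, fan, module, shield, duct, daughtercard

Invalid at step 5 (blocked)

1. heatsink@(0, 0) [+y clear] — {heatsink}
2. fan@(1, 0) [-y clear] — {fan, heatsink}
3. module@(-1, 0) [-y clear] — {fan, heatsink, module}
4. shield@(-1, 1) [+y clear] — {fan, heatsink, module, shield}
5. duct@(0, 1) — -x all obstructed ⇒ blocked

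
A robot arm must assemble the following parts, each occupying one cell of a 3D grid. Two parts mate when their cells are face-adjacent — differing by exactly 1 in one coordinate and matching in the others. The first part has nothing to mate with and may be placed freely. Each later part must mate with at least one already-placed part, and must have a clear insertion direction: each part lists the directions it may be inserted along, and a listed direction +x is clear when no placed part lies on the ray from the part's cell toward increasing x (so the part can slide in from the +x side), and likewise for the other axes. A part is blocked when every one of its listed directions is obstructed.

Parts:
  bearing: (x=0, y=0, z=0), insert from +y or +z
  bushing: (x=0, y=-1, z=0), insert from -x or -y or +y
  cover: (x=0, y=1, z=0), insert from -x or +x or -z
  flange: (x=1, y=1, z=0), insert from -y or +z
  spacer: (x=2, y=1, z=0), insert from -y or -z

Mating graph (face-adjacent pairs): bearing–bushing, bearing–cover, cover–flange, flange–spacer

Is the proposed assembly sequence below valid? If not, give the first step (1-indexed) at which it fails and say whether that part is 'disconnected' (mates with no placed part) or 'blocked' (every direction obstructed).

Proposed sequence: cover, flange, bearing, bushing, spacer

1. cover@(0, 1, 0) [-x clear] — {cover}
2. flange@(1, 1, 0) [-y clear] — {cover, flange}
3. bearing@(0, 0, 0) [+z clear] — {bearing, cover, flange}
4. bushing@(0, -1, 0) [-x clear] — {bearing, bushing, cover, flange}
5. spacer@(2, 1, 0) [-y clear] — {bearing, bushing, cover, flange, spacer}

Valid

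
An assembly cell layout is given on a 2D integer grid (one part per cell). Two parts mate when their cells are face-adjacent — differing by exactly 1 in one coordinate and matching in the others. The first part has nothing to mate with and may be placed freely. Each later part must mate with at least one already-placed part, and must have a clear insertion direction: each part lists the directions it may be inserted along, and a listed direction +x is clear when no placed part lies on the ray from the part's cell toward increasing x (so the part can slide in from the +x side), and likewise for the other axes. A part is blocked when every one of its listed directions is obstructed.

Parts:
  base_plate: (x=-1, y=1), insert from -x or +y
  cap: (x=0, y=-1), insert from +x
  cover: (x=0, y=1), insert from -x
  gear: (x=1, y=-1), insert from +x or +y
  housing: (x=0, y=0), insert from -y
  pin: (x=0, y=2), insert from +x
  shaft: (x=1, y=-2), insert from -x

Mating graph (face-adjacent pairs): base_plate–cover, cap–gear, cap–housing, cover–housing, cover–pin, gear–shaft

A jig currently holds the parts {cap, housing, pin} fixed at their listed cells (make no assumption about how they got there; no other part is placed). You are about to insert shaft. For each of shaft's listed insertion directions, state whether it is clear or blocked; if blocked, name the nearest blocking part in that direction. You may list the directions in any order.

-x: clear

-x: ray from shaft(1, -2) has no placed part ⇒ clear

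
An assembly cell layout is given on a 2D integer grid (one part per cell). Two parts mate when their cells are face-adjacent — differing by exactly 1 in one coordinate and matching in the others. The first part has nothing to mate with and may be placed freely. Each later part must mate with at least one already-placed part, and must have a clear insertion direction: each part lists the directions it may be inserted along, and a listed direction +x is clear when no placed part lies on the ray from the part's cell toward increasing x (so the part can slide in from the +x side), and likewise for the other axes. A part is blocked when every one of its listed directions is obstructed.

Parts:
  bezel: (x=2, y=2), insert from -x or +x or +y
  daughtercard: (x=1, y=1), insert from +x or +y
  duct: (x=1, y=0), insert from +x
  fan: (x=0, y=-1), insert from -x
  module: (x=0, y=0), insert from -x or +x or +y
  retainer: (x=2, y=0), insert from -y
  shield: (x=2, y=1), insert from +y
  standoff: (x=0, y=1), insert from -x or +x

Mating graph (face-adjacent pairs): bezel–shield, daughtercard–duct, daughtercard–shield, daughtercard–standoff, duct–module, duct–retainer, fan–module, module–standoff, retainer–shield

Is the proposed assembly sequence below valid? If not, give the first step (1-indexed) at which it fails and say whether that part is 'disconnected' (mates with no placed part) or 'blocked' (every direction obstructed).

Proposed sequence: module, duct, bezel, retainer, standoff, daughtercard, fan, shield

Invalid at step 3 (disconnected)

1. module@(0, 0) [-x clear] — {module}
2. duct@(1, 0) [+x clear] — {duct, module}
3. bezel@(2, 2) — no placed neighbour ⇒ disconnected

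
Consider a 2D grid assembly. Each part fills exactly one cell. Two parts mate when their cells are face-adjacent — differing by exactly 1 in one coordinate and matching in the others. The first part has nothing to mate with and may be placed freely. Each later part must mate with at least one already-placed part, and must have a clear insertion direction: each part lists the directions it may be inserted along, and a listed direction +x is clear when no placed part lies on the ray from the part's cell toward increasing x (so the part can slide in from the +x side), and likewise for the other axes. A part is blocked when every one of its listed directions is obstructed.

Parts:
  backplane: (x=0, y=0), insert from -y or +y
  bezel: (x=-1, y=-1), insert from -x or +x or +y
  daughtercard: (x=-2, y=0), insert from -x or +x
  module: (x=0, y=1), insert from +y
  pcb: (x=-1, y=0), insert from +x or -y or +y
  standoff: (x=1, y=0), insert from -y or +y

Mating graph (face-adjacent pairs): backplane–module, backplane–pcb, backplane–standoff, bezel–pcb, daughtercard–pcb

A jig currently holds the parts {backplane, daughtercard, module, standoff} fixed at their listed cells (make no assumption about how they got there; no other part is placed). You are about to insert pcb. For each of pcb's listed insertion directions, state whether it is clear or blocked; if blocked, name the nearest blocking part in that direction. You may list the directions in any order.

+x: nearest on ray is backplane@(0, 0) ⇒ blocked
-y: ray from pcb(-1, 0) has no placed part ⇒ clear
+y: ray from pcb(-1, 0) has no placed part ⇒ clear

+x: blocked by backplane; +y: clear; -y: clear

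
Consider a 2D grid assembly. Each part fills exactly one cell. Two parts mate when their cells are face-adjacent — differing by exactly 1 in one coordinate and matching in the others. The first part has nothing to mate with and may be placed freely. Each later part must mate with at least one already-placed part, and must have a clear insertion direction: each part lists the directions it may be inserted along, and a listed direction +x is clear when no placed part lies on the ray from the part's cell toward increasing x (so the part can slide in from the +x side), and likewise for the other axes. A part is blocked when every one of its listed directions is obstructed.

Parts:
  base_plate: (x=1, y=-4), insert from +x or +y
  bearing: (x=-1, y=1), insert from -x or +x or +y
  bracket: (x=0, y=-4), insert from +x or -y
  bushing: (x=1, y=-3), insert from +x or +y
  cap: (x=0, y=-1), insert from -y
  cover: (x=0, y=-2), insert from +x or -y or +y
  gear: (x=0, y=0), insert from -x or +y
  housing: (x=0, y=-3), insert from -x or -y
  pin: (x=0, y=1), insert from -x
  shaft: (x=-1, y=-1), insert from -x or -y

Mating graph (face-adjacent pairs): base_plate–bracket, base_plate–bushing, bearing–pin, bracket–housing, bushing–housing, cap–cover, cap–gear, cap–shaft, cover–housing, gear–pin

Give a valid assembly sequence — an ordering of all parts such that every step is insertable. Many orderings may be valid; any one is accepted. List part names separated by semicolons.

pin; bearing; gear; cap; shaft; cover; housing; bushing; base_plate; bracket

1. pin@(0, 1) [-x clear] — {pin}
2. bearing@(-1, 1) [-x clear] — {bearing, pin}
3. gear@(0, 0) [-x clear] — {bearing, gear, pin}
4. cap@(0, -1) [-y clear] — {bearing, cap, gear, pin}
5. shaft@(-1, -1) [-x clear] — {bearing, cap, gear, pin, shaft}
6. cover@(0, -2) [+x clear] — {bearing, cap, cover, gear, pin, shaft}
7. housing@(0, -3) [-x clear] — {bearing, cap, cover, gear, housing, pin, shaft}
8. bushing@(1, -3) [+x clear] — {bearing, bushing, cap, cover, gear, housing, pin, shaft}
9. base_plate@(1, -4) [+x clear] — {base_plate, bearing, bushing, cap, cover, gear, housing, pin, shaft}
10. bracket@(0, -4) [-y clear] — {base_plate, bearing, bracket, bushing, cap, cover, gear, housing, pin, shaft}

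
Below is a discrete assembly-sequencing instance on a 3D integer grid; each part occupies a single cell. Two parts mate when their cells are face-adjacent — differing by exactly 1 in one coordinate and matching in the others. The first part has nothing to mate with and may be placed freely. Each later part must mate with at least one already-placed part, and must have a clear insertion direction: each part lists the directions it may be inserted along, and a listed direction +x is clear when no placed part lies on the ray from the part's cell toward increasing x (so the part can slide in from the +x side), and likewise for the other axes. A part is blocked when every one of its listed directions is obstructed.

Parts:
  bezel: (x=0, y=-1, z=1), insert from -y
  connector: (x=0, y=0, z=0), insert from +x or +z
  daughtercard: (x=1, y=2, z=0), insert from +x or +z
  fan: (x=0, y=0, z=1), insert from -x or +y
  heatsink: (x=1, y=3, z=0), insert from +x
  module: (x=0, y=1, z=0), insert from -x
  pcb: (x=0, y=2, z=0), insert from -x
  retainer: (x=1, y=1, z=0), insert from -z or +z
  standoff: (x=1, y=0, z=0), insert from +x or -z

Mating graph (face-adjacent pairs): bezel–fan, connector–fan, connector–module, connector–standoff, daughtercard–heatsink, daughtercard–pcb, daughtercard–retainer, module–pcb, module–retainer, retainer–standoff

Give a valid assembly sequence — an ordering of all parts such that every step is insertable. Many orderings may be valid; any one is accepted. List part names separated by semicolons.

1. fan@(0, 0, 1) [-x clear] — {fan}
2. connector@(0, 0, 0) [+x clear] — {connector, fan}
3. module@(0, 1, 0) [-x clear] — {connector, fan, module}
4. bezel@(0, -1, 1) [-y clear] — {bezel, connector, fan, module}
5. standoff@(1, 0, 0) [+x clear] — {bezel, connector, fan, module, standoff}
6. retainer@(1, 1, 0) [-z clear] — {bezel, connector, fan, module, retainer, standoff}
7. daughtercard@(1, 2, 0) [+x clear] — {bezel, connector, daughtercard, fan, module, retainer, standoff}
8. heatsink@(1, 3, 0) [+x clear] — {bezel, connector, daughtercard, fan, heatsink, module, retainer, standoff}
9. pcb@(0, 2, 0) [-x clear] — {bezel, connector, daughtercard, fan, heatsink, module, pcb, retainer, standoff}

fan; connector; module; bezel; standoff; retainer; daughtercard; heatsink; pcb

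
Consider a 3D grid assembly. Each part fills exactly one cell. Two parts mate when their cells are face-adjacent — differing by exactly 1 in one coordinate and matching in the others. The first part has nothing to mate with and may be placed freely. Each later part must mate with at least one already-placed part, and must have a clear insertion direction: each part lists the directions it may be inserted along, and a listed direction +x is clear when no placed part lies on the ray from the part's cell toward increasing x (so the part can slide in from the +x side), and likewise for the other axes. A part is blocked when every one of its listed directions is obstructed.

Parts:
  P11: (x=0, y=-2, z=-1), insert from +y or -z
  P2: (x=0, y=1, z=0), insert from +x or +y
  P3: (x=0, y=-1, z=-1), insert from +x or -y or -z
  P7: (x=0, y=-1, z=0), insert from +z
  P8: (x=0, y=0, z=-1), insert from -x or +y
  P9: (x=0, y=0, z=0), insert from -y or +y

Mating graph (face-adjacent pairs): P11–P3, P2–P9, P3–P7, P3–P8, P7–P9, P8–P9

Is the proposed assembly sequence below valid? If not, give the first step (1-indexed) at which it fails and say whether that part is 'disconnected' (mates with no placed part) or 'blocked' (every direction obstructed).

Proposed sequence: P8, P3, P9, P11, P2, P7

1. P8@(0, 0, -1) [-x clear] — {P8}
2. P3@(0, -1, -1) [+x clear] — {P3, P8}
3. P9@(0, 0, 0) [-y clear] — {P3, P8, P9}
4. P11@(0, -2, -1) [-z clear] — {P11, P3, P8, P9}
5. P2@(0, 1, 0) [+x clear] — {P11, P2, P3, P8, P9}
6. P7@(0, -1, 0) [+z clear] — {P11, P2, P3, P7, P8, P9}

Valid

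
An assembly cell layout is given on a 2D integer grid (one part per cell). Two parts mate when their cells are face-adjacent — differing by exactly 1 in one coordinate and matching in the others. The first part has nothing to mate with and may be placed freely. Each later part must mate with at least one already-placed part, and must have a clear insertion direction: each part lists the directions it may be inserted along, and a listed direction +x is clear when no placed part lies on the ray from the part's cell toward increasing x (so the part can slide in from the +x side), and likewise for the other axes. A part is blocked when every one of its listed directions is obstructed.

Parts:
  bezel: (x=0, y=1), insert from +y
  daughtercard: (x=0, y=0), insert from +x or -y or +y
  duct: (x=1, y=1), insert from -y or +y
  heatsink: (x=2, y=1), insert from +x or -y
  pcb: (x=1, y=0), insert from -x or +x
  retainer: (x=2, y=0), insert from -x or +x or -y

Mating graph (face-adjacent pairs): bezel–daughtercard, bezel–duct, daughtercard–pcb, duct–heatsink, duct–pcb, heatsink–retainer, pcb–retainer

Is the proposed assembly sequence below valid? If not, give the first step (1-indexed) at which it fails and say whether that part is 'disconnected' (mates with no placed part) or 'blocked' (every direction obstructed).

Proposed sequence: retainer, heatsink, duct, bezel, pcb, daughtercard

1. retainer@(2, 0) [-x clear] — {retainer}
2. heatsink@(2, 1) [+x clear] — {heatsink, retainer}
3. duct@(1, 1) [-y clear] — {duct, heatsink, retainer}
4. bezel@(0, 1) [+y clear] — {bezel, duct, heatsink, retainer}
5. pcb@(1, 0) [-x clear] — {bezel, duct, heatsink, pcb, retainer}
6. daughtercard@(0, 0) [-y clear] — {bezel, daughtercard, duct, heatsink, pcb, retainer}

Valid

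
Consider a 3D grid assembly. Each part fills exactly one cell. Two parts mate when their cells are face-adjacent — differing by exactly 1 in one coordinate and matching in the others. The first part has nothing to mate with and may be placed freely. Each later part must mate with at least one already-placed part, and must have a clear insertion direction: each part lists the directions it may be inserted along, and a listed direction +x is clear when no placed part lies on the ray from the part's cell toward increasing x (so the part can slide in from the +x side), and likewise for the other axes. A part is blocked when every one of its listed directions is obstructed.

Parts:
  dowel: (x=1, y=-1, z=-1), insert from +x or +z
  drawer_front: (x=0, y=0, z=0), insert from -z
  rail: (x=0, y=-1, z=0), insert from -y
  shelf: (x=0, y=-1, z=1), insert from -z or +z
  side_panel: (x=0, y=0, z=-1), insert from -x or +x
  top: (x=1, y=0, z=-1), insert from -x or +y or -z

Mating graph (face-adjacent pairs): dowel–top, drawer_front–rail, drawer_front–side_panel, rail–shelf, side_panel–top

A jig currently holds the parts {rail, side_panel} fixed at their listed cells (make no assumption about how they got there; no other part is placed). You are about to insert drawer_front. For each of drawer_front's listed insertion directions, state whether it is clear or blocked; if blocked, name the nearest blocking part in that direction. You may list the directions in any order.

-z: blocked by side_panel

-z: nearest on ray is side_panel@(0, 0, -1) ⇒ blocked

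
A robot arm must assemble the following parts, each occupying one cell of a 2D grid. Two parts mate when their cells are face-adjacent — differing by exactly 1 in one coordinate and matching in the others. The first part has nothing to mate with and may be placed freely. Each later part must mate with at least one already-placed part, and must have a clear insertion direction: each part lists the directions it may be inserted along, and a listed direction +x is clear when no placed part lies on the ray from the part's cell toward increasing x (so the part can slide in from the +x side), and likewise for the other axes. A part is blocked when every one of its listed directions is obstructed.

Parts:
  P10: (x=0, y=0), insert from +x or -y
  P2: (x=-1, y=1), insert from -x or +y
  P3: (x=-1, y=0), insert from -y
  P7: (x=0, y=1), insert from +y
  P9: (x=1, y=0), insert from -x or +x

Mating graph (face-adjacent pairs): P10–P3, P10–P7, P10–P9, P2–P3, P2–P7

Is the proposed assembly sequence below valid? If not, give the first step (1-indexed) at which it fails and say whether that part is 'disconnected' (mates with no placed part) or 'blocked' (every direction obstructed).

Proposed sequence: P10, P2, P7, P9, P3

1. P10@(0, 0) [+x clear] — {P10}
2. P2@(-1, 1) — no placed neighbour ⇒ disconnected

Invalid at step 2 (disconnected)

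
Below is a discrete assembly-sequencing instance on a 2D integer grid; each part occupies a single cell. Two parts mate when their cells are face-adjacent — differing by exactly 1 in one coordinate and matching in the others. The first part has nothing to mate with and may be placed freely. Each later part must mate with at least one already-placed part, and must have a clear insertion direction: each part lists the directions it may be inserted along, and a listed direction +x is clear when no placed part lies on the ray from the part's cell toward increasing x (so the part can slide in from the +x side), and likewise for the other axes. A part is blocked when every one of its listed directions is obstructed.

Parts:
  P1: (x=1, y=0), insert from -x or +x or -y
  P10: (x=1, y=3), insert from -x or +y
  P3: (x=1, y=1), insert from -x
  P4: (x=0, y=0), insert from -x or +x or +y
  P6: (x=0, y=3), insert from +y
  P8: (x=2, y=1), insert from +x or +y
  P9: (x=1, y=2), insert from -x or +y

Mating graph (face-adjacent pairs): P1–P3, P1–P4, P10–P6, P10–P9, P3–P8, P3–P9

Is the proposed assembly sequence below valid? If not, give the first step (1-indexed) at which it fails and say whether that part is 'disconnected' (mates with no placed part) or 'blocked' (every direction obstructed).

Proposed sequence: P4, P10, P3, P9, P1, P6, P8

Invalid at step 2 (disconnected)

1. P4@(0, 0) [-x clear] — {P4}
2. P10@(1, 3) — no placed neighbour ⇒ disconnected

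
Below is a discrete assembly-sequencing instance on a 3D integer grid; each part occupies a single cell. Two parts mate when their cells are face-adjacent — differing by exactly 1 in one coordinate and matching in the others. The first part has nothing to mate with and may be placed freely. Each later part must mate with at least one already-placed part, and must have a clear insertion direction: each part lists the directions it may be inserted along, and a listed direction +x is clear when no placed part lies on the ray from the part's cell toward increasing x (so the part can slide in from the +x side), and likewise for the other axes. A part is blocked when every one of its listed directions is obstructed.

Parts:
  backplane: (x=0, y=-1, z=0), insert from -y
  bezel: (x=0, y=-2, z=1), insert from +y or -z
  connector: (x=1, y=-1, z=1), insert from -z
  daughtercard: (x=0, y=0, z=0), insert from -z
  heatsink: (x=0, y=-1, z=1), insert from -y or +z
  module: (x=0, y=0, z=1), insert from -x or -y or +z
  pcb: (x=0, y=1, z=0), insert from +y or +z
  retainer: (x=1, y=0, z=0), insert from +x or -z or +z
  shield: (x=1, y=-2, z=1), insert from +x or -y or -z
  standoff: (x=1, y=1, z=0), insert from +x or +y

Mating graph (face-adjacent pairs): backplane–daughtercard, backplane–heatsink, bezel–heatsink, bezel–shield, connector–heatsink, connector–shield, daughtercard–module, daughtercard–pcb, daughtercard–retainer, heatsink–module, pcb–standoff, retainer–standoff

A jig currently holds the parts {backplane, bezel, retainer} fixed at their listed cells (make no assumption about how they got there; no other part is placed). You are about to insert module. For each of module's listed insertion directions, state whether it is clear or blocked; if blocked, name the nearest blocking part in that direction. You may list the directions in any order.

-x: ray from module(0, 0, 1) has no placed part ⇒ clear
-y: nearest on ray is bezel@(0, -2, 1) ⇒ blocked
+z: ray from module(0, 0, 1) has no placed part ⇒ clear

+z: clear; -x: clear; -y: blocked by bezel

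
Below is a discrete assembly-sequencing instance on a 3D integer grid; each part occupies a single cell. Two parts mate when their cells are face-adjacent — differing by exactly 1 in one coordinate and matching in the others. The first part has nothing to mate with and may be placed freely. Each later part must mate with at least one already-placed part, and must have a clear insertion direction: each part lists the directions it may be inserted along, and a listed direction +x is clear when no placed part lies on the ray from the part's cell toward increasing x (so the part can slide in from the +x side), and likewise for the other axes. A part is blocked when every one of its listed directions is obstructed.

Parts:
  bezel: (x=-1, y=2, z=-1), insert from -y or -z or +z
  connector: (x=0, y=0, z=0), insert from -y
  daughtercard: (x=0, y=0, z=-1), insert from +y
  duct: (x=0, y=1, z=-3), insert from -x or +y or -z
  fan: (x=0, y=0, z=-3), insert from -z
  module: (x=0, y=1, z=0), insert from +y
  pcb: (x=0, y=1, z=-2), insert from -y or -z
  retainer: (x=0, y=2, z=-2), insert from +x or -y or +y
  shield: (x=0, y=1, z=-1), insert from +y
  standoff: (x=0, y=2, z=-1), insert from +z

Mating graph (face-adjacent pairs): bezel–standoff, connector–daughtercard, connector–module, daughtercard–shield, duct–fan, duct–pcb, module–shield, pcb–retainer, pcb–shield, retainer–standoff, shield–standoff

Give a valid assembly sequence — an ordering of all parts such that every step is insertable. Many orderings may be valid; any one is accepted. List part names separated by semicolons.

1. connector@(0, 0, 0) [-y clear] — {connector}
2. daughtercard@(0, 0, -1) [+y clear] — {connector, daughtercard}
3. shield@(0, 1, -1) [+y clear] — {connector, daughtercard, shield}
4. pcb@(0, 1, -2) [-y clear] — {connector, daughtercard, pcb, shield}
5. retainer@(0, 2, -2) [+x clear] — {connector, daughtercard, pcb, retainer, shield}
6. standoff@(0, 2, -1) [+z clear] — {connector, daughtercard, pcb, retainer, shield, standoff}
7. bezel@(-1, 2, -1) [-y clear] — {bezel, connector, daughtercard, pcb, retainer, shield, standoff}
8. duct@(0, 1, -3) [-x clear] — {bezel, connector, daughtercard, duct, pcb, retainer, shield, standoff}
9. fan@(0, 0, -3) [-z clear] — {bezel, connector, daughtercard, duct, fan, pcb, retainer, shield, standoff}
10. module@(0, 1, 0) [+y clear] — {bezel, connector, daughtercard, duct, fan, module, pcb, retainer, shield, standoff}

connector; daughtercard; shield; pcb; retainer; standoff; bezel; duct; fan; module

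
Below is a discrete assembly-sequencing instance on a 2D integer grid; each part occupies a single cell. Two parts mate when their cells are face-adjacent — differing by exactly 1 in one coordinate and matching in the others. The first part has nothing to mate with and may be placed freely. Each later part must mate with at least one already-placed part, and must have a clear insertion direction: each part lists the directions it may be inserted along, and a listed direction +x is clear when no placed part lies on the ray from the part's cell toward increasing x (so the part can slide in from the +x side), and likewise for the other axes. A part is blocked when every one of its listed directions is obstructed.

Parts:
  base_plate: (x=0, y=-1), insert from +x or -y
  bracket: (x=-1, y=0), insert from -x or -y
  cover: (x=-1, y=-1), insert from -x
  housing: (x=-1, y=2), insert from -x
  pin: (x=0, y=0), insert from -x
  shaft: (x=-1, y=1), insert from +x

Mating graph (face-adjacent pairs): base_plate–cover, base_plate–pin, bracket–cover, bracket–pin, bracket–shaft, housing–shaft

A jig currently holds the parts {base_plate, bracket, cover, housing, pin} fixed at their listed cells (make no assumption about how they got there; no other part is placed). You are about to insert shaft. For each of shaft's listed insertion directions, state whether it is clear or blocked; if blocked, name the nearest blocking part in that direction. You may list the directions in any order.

+x: ray from shaft(-1, 1) has no placed part ⇒ clear

+x: clear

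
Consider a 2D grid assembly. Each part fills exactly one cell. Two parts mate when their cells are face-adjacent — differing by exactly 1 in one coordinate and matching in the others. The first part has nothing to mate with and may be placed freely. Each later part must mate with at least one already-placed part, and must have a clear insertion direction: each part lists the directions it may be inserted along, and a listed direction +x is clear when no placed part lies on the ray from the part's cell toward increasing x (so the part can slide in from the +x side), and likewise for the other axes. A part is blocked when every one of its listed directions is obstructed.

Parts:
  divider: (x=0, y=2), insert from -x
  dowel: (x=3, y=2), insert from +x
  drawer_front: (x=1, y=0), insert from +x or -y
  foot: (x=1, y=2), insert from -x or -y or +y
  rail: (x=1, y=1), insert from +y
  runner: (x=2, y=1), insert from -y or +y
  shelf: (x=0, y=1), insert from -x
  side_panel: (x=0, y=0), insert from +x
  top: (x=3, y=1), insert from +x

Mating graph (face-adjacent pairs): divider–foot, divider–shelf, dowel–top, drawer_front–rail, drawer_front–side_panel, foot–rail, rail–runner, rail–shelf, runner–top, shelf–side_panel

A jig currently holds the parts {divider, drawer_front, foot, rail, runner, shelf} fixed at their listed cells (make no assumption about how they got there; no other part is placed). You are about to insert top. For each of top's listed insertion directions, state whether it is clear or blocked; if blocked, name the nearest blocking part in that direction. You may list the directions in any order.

+x: clear

+x: ray from top(3, 1) has no placed part ⇒ clear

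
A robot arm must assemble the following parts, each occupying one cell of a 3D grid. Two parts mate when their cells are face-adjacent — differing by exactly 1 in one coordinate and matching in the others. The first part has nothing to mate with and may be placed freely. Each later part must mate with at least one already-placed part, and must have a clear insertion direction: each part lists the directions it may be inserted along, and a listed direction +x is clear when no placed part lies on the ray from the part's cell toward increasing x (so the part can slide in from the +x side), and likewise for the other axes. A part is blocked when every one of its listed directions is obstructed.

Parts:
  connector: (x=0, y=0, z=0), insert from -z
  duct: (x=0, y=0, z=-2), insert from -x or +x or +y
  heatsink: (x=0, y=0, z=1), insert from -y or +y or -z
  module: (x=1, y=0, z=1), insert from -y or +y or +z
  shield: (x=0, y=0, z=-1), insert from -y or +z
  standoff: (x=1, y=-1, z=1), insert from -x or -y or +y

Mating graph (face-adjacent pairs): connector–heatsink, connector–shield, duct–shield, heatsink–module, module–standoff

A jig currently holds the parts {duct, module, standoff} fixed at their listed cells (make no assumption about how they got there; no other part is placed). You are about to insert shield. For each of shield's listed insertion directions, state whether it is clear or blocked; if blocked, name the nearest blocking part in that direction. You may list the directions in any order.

-y: ray from shield(0, 0, -1) has no placed part ⇒ clear
+z: ray from shield(0, 0, -1) has no placed part ⇒ clear

+z: clear; -y: clear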